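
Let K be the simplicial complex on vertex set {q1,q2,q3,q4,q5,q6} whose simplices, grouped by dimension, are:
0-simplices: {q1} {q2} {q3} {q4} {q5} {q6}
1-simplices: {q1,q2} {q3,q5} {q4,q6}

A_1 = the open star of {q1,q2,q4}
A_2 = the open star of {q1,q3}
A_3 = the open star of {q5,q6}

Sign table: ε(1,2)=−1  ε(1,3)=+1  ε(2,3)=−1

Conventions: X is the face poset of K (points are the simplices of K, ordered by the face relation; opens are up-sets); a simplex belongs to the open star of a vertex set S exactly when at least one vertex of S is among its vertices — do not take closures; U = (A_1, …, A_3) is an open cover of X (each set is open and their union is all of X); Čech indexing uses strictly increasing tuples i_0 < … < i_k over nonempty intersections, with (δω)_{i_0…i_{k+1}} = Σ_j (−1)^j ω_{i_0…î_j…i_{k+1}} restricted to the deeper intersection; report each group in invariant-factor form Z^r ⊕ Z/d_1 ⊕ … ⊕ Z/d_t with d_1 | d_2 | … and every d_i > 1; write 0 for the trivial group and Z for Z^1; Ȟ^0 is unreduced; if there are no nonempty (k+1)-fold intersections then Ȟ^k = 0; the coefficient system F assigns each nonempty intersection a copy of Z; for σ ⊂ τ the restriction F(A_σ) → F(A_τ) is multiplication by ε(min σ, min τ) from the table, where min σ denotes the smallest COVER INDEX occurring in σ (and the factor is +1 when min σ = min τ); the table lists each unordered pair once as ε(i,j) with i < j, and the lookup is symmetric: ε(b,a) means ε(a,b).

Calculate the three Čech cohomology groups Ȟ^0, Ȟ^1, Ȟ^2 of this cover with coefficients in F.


Ȟ^0 ≅ Z, Ȟ^1 ≅ Z and Ȟ^2 ≅ 0

nerve of the cover:
  A1={{q1},{q2},{q4},{q1,q2},{q4,q6}} A2={{q1},{q3},{q1,q2},{q3,q5}} A3={{q5},{q6},{q3,q5},{q4,q6}}
  A12={{q1},{q1,q2}} A13={{q4,q6}} A23={{q3,q5}}
C dims 3,3; δ0: rk 2, SNF 1^2
Ȟ^0 = (3 − 2) − 0 = 1, so Ȟ^0 ≅ Z
Ȟ^1 = (3 − 0) − 2 = 1, so Ȟ^1 ≅ Z
Ȟ^2 = (0 − 0) − 0 = 0, so Ȟ^2 ≅ 0


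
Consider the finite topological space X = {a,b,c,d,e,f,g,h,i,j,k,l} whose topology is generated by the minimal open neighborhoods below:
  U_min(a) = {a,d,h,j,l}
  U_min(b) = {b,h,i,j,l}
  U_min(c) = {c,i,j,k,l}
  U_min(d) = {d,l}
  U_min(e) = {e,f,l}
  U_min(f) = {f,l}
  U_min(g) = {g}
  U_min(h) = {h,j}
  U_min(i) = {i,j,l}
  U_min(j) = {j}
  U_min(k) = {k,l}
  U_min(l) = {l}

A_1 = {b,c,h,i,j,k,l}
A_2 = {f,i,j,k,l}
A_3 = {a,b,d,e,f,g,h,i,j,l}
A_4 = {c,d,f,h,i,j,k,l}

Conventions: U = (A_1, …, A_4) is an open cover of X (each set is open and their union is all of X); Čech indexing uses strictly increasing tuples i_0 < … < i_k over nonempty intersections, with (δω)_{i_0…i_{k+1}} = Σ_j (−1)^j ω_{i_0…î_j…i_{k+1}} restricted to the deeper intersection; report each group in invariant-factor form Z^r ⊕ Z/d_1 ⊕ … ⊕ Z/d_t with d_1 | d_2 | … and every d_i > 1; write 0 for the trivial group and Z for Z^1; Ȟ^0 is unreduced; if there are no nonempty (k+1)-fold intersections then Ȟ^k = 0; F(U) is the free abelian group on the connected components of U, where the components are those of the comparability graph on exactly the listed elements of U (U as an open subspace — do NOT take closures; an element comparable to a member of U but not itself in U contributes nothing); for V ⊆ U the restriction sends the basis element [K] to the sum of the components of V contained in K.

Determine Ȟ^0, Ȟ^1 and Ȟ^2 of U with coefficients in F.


nonempty intersections:
  A12={i,j,k,l} A13={b,h,i,j,l} A14={c,h,i,j,k,l} A23={f,i,j,l} A24={f,i,j,k,l} A34={d,f,h,i,j,l}
  A123={i,j,l} A124={i,j,k,l} A134={h,i,j,l} A234={f,i,j,l}
  A1234={i,j,l}
components per intersection:
  A1: {b,c,h,i,j,k,l}
  A2: {f,i,j,k,l}
  A3: {a,b,d,e,f,h,i,j,l} {g}
  A4: {c,d,f,h,i,j,k,l}
  A12: {i,j,k,l}
  A13: {b,h,i,j,l}
  A14: {c,h,i,j,k,l}
  A23: {f,i,j,l}
  A24: {f,i,j,k,l}
  A34: {d,f,h,i,j,l}
  A123: {i,j,l}
  A124: {i,j,k,l}
  A134: {h,i,j,l}
  A234: {f,i,j,l}
  A1234: {i,j,l}
C dims 5,6,4,1; δ0: rk 3, SNF 1^3; δ1: rk 3, SNF 1^3; δ2: rk 1, SNF 1^1
Ȟ^0: (5−3)−0=2 ⇒ Z^2
Ȟ^1: (6−3)−3=0 ⇒ 0
Ȟ^2: (4−1)−3=0 ⇒ 0

Ȟ^0(U;F) ≅ Z^2, Ȟ^1(U;F) ≅ 0, Ȟ^2(U;F) ≅ 0


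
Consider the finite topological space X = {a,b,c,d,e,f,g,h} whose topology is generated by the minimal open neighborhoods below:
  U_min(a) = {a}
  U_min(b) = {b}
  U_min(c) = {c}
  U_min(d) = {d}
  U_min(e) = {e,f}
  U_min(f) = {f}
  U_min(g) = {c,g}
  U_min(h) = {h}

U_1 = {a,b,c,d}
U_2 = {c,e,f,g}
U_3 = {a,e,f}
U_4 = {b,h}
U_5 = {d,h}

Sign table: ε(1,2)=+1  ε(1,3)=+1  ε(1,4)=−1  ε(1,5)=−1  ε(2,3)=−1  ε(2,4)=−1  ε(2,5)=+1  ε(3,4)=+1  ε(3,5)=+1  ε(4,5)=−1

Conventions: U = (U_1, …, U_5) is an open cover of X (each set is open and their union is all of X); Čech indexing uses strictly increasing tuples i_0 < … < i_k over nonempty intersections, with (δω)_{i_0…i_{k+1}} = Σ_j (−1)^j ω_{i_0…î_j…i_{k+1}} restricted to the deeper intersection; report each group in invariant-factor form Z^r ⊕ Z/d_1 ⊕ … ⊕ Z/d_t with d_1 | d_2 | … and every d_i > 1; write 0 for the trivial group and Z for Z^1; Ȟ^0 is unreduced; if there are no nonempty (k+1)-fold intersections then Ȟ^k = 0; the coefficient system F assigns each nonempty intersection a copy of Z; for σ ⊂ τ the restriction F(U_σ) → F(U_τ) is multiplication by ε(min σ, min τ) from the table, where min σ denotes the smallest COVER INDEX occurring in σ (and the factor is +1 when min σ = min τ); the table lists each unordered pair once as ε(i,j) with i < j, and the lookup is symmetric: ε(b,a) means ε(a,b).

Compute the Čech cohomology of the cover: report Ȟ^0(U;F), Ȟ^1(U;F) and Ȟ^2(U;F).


nonempty overlaps:
  U12={c} U13={a} U14={b} U15={d} U23={e,f} U45={h}
C dims 5,6; δ0: rk 5, SNF 1^4·2
degree 0: 5−5−0 = 0 → Ȟ^0 ≅ 0
degree 1: 6−0−5 = 1 plus torsion [2] → Ȟ^1 ≅ Z ⊕ Z/2
degree 2: 0−0−0 = 0 → Ȟ^2 ≅ 0

Ȟ^0 = 0, Ȟ^1 = Z ⊕ Z/2, Ȟ^2 = 0


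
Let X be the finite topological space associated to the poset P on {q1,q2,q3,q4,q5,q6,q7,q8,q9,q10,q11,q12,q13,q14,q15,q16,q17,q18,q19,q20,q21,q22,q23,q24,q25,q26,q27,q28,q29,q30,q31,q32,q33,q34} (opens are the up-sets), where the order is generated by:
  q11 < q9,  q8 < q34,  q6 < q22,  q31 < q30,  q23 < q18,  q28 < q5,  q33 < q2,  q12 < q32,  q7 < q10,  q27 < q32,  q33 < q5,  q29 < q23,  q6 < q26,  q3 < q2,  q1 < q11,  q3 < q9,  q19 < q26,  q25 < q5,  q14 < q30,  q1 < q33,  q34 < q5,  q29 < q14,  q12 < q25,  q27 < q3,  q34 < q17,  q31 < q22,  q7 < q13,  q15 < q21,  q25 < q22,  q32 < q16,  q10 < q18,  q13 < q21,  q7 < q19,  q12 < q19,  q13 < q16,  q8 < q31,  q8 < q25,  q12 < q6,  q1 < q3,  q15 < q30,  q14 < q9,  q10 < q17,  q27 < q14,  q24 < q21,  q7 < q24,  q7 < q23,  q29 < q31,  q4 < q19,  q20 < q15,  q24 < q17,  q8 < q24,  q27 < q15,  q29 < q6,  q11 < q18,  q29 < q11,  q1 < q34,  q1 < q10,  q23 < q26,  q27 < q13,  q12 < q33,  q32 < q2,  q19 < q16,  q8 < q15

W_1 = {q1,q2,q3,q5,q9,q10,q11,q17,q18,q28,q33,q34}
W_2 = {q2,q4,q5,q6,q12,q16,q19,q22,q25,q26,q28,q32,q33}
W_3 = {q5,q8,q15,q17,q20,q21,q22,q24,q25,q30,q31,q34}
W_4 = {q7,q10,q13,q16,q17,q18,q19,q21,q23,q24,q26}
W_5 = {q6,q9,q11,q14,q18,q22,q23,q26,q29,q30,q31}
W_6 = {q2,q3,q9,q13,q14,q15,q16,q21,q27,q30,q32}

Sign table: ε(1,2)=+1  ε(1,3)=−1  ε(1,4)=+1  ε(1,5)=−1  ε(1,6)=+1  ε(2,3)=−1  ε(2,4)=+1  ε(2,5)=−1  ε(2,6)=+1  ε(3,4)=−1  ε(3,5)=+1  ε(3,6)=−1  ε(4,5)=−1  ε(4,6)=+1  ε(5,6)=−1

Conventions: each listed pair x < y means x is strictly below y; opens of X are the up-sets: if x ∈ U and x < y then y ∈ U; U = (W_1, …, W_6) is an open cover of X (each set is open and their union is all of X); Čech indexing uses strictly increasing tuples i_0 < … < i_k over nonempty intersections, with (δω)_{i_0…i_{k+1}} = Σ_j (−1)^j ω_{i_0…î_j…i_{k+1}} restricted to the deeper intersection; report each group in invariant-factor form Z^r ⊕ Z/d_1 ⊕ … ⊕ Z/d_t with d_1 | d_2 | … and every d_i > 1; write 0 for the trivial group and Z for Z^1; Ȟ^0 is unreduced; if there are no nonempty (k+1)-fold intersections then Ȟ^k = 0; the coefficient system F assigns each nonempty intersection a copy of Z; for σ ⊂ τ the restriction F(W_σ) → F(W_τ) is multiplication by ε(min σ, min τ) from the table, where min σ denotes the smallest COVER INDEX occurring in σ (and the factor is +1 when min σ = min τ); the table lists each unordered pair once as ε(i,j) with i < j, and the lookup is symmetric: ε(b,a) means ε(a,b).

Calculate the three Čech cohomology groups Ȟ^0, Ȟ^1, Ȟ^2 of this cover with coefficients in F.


Ȟ^0 ≅ Z, Ȟ^1 ≅ 0 and Ȟ^2 ≅ Z/2

nonempty overlaps:
  W12={q2,q5,q28,q33} W13={q5,q17,q34} W14={q10,q17,q18} W15={q9,q11,q18} W16={q2,q3,q9} W23={q5,q22,q25} W24={q16,q19,q26} W25={q6,q22,q26} W26={q2,q16,q32} W34={q17,q21,q24} W35={q22,q30,q31} W36={q15,q21,q30} W45={q18,q23,q26} W46={q13,q16,q21} W56={q9,q14,q30}
  W123={q5} W126={q2} W134={q17} W145={q18} W156={q9} W235={q22} W245={q26} W246={q16} W346={q21} W356={q30}
C dims 6,15,10; δ0: rk 5, SNF 1^5; δ1: rk 10, SNF 1^9·2
degree 0: 6−5−0 = 1 → Ȟ^0 ≅ Z
degree 1: 15−10−5 = 0 → Ȟ^1 ≅ 0
degree 2: 10−0−10 = 0 plus torsion [2] → Ȟ^2 ≅ Z/2


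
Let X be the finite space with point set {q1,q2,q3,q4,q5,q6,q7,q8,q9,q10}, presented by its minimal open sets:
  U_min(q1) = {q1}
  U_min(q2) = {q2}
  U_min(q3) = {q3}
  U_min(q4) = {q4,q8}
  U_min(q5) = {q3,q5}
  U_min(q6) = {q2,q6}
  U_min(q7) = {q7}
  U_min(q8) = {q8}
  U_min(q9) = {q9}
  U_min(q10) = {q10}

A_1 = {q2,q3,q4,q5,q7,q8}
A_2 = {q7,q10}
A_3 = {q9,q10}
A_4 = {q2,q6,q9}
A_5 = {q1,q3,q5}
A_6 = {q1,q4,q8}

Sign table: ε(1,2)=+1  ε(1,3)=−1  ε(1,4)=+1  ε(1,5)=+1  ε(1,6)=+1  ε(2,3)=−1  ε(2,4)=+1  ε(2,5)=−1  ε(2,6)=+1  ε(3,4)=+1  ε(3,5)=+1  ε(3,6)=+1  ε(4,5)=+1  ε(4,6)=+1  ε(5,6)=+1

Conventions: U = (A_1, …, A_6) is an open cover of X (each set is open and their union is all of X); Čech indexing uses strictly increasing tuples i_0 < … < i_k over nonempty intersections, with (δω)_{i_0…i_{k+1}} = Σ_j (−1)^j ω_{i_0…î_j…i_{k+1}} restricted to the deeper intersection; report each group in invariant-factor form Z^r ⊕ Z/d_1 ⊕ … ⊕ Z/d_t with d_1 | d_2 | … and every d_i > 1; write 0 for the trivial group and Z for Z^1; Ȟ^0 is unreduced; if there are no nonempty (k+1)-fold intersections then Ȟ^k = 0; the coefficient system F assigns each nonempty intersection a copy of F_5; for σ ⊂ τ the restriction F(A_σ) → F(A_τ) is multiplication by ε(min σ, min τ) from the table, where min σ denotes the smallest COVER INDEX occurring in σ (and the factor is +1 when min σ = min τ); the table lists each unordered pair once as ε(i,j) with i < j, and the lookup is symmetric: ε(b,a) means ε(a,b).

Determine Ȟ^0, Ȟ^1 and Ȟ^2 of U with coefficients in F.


Ȟ^0(U;F) ≅ 0, Ȟ^1(U;F) ≅ Z/5 and Ȟ^2(U;F) ≅ 0

nerve simplices:
  A12={q7} A14={q2} A15={q3,q5} A16={q4,q8} A23={q10} A34={q9} A56={q1}
C dims 6,7; δ0: rk_F5 6
degree 0: 6−6−0 = 0 → Ȟ^0 ≅ 0
degree 1: 7−0−6 = 1 → Ȟ^1 ≅ Z/5
degree 2: 0−0−0 = 0 → Ȟ^2 ≅ 0


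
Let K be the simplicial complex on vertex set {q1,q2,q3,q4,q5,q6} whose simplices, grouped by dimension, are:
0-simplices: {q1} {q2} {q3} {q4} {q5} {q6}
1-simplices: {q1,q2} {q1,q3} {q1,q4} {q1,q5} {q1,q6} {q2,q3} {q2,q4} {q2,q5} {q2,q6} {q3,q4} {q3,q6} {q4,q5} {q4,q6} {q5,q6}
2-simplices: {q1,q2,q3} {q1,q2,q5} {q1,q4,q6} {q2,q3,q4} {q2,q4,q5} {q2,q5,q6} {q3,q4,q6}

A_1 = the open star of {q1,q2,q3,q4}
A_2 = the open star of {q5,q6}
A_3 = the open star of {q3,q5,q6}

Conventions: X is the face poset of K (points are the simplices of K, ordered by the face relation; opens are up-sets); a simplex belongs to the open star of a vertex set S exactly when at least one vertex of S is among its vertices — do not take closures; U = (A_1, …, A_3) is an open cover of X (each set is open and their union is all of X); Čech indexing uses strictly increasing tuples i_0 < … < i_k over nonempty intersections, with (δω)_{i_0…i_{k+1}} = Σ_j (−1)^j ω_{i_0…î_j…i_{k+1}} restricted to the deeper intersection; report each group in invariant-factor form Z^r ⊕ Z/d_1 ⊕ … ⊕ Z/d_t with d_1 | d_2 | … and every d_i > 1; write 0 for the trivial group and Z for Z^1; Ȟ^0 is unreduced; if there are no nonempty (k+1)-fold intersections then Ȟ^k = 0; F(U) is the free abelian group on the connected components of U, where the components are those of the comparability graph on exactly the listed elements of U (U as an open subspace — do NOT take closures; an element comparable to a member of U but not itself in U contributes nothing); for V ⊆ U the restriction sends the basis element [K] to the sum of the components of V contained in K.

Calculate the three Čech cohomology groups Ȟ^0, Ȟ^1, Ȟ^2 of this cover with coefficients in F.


Ȟ^0 = Z, Ȟ^1 = Z, Ȟ^2 = 0

intersection data:
  A1={{q1},{q2},{q3},{q4},{q1,q2},{q1,q3},{q1,q4},{q1,q5},{q1,q6},{q2,q3},{q2,q4},{q2,q5},{q2,q6},{q3,q4},{q3,q6},{q4,q5},{q4,q6},{q1,q2,q3},{q1,q2,q5},{q1,q4,q6},{q2,q3,q4},{q2,q4,q5},{q2,q5,q6},{q3,q4,q6}} A2={{q5},{q6},{q1,q5},{q1,q6},{q2,q5},{q2,q6},{q3,q6},{q4,q5},{q4,q6},{q5,q6},{q1,q2,q5},{q1,q4,q6},{q2,q4,q5},{q2,q5,q6},{q3,q4,q6}} A3={{q3},{q5},{q6},{q1,q3},{q1,q5},{q1,q6},{q2,q3},{q2,q5},{q2,q6},{q3,q4},{q3,q6},{q4,q5},{q4,q6},{q5,q6},{q1,q2,q3},{q1,q2,q5},{q1,q4,q6},{q2,q3,q4},{q2,q4,q5},{q2,q5,q6},{q3,q4,q6}}
  A12={{q1,q5},{q1,q6},{q2,q5},{q2,q6},{q3,q6},{q4,q5},{q4,q6},{q1,q2,q5},{q1,q4,q6},{q2,q4,q5},{q2,q5,q6},{q3,q4,q6}} A13={{q3},{q1,q3},{q1,q5},{q1,q6},{q2,q3},{q2,q5},{q2,q6},{q3,q4},{q3,q6},{q4,q5},{q4,q6},{q1,q2,q3},{q1,q2,q5},{q1,q4,q6},{q2,q3,q4},{q2,q4,q5},{q2,q5,q6},{q3,q4,q6}} A23={{q5},{q6},{q1,q5},{q1,q6},{q2,q5},{q2,q6},{q3,q6},{q4,q5},{q4,q6},{q5,q6},{q1,q2,q5},{q1,q4,q6},{q2,q4,q5},{q2,q5,q6},{q3,q4,q6}}
  A123={{q1,q5},{q1,q6},{q2,q5},{q2,q6},{q3,q6},{q4,q5},{q4,q6},{q1,q2,q5},{q1,q4,q6},{q2,q4,q5},{q2,q5,q6},{q3,q4,q6}}
components per intersection:
  A1: {{q1},{q2},{q3},{q4},{q1,q2},{q1,q3},{q1,q4},{q1,q5},{q1,q6},{q2,q3},{q2,q4},{q2,q5},{q2,q6},{q3,q4},{q3,q6},{q4,q5},{q4,q6},{q1,q2,q3},{q1,q2,q5},{q1,q4,q6},{q2,q3,q4},{q2,q4,q5},{q2,q5,q6},{q3,q4,q6}}
  A2: {{q5},{q6},{q1,q5},{q1,q6},{q2,q5},{q2,q6},{q3,q6},{q4,q5},{q4,q6},{q5,q6},{q1,q2,q5},{q1,q4,q6},{q2,q4,q5},{q2,q5,q6},{q3,q4,q6}}
  A3: {{q3},{q5},{q6},{q1,q3},{q1,q5},{q1,q6},{q2,q3},{q2,q5},{q2,q6},{q3,q4},{q3,q6},{q4,q5},{q4,q6},{q5,q6},{q1,q2,q3},{q1,q2,q5},{q1,q4,q6},{q2,q3,q4},{q2,q4,q5},{q2,q5,q6},{q3,q4,q6}}
  A12: {{q1,q5},{q2,q5},{q2,q6},{q4,q5},{q1,q2,q5},{q2,q4,q5},{q2,q5,q6}} {{q1,q6},{q3,q6},{q4,q6},{q1,q4,q6},{q3,q4,q6}}
  A13: {{q3},{q1,q3},{q1,q6},{q2,q3},{q3,q4},{q3,q6},{q4,q6},{q1,q2,q3},{q1,q4,q6},{q2,q3,q4},{q3,q4,q6}} {{q1,q5},{q2,q5},{q2,q6},{q4,q5},{q1,q2,q5},{q2,q4,q5},{q2,q5,q6}}
  A23: {{q5},{q6},{q1,q5},{q1,q6},{q2,q5},{q2,q6},{q3,q6},{q4,q5},{q4,q6},{q5,q6},{q1,q2,q5},{q1,q4,q6},{q2,q4,q5},{q2,q5,q6},{q3,q4,q6}}
  A123: {{q1,q5},{q2,q5},{q2,q6},{q4,q5},{q1,q2,q5},{q2,q4,q5},{q2,q5,q6}} {{q1,q6},{q3,q6},{q4,q6},{q1,q4,q6},{q3,q4,q6}}
C dims 3,5,2; δ0: rk 2, SNF 1^2; δ1: rk 2, SNF 1^2
Ȟ^0 = (3 − 2) − 0 = 1, so Ȟ^0 ≅ Z
Ȟ^1 = (5 − 2) − 2 = 1, so Ȟ^1 ≅ Z
Ȟ^2 = (2 − 0) − 2 = 0, so Ȟ^2 ≅ 0


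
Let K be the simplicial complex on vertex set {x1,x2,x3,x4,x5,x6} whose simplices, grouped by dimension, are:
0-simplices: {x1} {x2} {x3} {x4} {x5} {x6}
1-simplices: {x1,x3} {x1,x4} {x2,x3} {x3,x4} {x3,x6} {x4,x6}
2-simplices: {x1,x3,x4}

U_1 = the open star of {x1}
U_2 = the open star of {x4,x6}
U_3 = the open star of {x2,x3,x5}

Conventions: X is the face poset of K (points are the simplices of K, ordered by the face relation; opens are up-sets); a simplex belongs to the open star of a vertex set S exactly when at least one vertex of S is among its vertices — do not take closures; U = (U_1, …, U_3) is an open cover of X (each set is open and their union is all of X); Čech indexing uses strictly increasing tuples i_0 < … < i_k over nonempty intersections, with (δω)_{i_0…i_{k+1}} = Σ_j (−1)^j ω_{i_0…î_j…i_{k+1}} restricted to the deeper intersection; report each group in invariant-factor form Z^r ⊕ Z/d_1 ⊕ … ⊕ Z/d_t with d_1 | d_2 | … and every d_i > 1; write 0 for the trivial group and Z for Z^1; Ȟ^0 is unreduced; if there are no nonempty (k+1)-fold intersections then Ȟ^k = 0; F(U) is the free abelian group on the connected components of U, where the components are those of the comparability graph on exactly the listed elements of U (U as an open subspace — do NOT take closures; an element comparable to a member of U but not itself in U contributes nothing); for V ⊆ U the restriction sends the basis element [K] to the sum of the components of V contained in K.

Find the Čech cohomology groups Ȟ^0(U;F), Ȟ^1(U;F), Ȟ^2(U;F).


nerve of the cover:
  U1={{x1},{x1,x3},{x1,x4},{x1,x3,x4}} U2={{x4},{x6},{x1,x4},{x3,x4},{x3,x6},{x4,x6},{x1,x3,x4}} U3={{x2},{x3},{x5},{x1,x3},{x2,x3},{x3,x4},{x3,x6},{x1,x3,x4}}
  U12={{x1,x4},{x1,x3,x4}} U13={{x1,x3},{x1,x3,x4}} U23={{x3,x4},{x3,x6},{x1,x3,x4}}
  U123={{x1,x3,x4}}
components per intersection:
  U1: {{x1},{x1,x3},{x1,x4},{x1,x3,x4}}
  U2: {{x4},{x6},{x1,x4},{x3,x4},{x3,x6},{x4,x6},{x1,x3,x4}}
  U3: {{x2},{x3},{x1,x3},{x2,x3},{x3,x4},{x3,x6},{x1,x3,x4}} {{x5}}
  U12: {{x1,x4},{x1,x3,x4}}
  U13: {{x1,x3},{x1,x3,x4}}
  U23: {{x3,x4},{x1,x3,x4}} {{x3,x6}}
  U123: {{x1,x3,x4}}
C dims 4,4,1; δ0: rk 2, SNF 1^2; δ1: rk 1, SNF 1^1
Ȟ^0 = (4 − 2) − 0 = 2, so Ȟ^0 ≅ Z^2
Ȟ^1 = (4 − 1) − 2 = 1, so Ȟ^1 ≅ Z
Ȟ^2 = (1 − 0) − 1 = 0, so Ȟ^2 ≅ 0

Ȟ^0 ≅ Z^2, Ȟ^1 ≅ Z, Ȟ^2 ≅ 0


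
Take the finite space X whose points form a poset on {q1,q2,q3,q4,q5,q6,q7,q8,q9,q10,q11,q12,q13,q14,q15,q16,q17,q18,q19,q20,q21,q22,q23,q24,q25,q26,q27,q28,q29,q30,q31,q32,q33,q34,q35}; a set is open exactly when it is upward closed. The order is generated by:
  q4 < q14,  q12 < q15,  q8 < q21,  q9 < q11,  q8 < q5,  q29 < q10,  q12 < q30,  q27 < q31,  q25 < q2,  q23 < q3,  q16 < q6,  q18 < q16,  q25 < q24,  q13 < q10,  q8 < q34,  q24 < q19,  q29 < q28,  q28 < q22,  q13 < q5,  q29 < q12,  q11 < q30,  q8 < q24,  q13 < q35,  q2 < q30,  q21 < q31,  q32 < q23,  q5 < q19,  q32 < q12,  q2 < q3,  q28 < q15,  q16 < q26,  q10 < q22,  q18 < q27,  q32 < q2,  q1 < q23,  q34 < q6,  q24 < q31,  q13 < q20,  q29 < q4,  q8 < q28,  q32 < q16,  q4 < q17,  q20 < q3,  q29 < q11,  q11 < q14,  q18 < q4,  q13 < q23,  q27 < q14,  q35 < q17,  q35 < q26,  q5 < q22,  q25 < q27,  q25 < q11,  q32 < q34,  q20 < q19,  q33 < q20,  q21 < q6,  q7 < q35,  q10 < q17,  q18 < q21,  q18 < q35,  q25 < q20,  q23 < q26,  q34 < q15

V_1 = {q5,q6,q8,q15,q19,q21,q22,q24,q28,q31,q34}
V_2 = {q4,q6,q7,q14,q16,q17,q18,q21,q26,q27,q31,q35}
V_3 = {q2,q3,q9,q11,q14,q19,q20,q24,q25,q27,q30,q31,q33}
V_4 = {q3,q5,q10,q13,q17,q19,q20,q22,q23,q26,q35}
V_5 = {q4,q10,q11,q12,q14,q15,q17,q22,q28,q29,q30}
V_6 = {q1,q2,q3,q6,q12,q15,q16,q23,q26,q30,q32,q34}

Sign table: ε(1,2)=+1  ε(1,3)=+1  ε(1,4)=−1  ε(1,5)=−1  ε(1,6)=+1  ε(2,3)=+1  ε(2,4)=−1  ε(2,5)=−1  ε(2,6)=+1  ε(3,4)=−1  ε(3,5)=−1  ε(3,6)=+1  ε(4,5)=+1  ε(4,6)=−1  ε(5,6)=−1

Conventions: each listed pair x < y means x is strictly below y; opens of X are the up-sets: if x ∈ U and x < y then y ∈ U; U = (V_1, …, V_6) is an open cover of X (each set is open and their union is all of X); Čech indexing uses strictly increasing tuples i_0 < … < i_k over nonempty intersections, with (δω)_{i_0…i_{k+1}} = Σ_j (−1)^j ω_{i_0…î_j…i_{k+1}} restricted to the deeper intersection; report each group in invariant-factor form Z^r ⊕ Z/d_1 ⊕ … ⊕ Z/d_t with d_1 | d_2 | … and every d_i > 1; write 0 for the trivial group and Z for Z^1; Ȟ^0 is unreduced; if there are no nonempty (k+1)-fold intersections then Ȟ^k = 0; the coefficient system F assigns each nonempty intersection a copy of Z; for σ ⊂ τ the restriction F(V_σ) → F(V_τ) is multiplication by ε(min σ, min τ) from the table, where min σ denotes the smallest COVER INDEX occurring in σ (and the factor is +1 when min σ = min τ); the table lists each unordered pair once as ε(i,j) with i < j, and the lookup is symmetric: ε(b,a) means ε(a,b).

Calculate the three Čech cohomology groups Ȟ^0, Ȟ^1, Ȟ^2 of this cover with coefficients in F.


Ȟ^0 = Z, Ȟ^1 = 0, Ȟ^2 = Z/2

nonempty overlaps:
  V12={q6,q21,q31} V13={q19,q24,q31} V14={q5,q19,q22} V15={q15,q22,q28} V16={q6,q15,q34} V23={q14,q27,q31} V24={q17,q26,q35} V25={q4,q14,q17} V26={q6,q16,q26} V34={q3,q19,q20} V35={q11,q14,q30} V36={q2,q3,q30} V45={q10,q17,q22} V46={q3,q23,q26} V56={q12,q15,q30}
  V123={q31} V126={q6} V134={q19} V145={q22} V156={q15} V235={q14} V245={q17} V246={q26} V346={q3} V356={q30}
C dims 6,15,10; δ0: rk 5, SNF 1^5; δ1: rk 10, SNF 1^9·2
degree 0: 6−5−0 = 1 → Ȟ^0 ≅ Z
degree 1: 15−10−5 = 0 → Ȟ^1 ≅ 0
degree 2: 10−0−10 = 0 plus torsion [2] → Ȟ^2 ≅ Z/2


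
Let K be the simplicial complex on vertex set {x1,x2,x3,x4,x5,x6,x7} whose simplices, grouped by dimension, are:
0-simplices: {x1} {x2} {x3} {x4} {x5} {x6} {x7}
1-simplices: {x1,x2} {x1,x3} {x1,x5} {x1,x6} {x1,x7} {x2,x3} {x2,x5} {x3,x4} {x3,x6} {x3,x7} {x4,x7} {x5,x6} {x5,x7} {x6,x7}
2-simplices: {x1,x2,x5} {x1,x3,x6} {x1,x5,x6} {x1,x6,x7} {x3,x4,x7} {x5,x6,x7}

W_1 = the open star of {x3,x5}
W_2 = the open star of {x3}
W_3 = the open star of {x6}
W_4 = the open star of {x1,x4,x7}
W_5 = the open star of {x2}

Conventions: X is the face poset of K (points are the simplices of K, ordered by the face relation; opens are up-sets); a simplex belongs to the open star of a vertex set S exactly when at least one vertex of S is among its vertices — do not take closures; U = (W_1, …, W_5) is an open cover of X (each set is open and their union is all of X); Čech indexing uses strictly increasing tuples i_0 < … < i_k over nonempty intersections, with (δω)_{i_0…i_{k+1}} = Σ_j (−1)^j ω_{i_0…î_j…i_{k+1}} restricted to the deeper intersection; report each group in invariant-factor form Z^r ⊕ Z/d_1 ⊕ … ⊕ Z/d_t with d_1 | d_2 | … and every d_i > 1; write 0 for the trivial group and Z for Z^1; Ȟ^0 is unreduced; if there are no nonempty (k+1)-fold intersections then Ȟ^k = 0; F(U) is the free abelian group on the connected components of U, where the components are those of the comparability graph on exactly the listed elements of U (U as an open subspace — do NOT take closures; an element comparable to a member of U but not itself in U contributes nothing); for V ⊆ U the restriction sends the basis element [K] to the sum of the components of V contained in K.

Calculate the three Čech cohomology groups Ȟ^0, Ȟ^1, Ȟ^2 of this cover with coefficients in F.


Ȟ^0 = Z, Ȟ^1 = Z^2, Ȟ^2 = 0

nerve of the cover:
  W1={{x3},{x5},{x1,x3},{x1,x5},{x2,x3},{x2,x5},{x3,x4},{x3,x6},{x3,x7},{x5,x6},{x5,x7},{x1,x2,x5},{x1,x3,x6},{x1,x5,x6},{x3,x4,x7},{x5,x6,x7}} W2={{x3},{x1,x3},{x2,x3},{x3,x4},{x3,x6},{x3,x7},{x1,x3,x6},{x3,x4,x7}} W3={{x6},{x1,x6},{x3,x6},{x5,x6},{x6,x7},{x1,x3,x6},{x1,x5,x6},{x1,x6,x7},{x5,x6,x7}} W4={{x1},{x4},{x7},{x1,x2},{x1,x3},{x1,x5},{x1,x6},{x1,x7},{x3,x4},{x3,x7},{x4,x7},{x5,x7},{x6,x7},{x1,x2,x5},{x1,x3,x6},{x1,x5,x6},{x1,x6,x7},{x3,x4,x7},{x5,x6,x7}} W5={{x2},{x1,x2},{x2,x3},{x2,x5},{x1,x2,x5}}
  W12={{x3},{x1,x3},{x2,x3},{x3,x4},{x3,x6},{x3,x7},{x1,x3,x6},{x3,x4,x7}} W13={{x3,x6},{x5,x6},{x1,x3,x6},{x1,x5,x6},{x5,x6,x7}} W14={{x1,x3},{x1,x5},{x3,x4},{x3,x7},{x5,x7},{x1,x2,x5},{x1,x3,x6},{x1,x5,x6},{x3,x4,x7},{x5,x6,x7}} W15={{x2,x3},{x2,x5},{x1,x2,x5}} W23={{x3,x6},{x1,x3,x6}} W24={{x1,x3},{x3,x4},{x3,x7},{x1,x3,x6},{x3,x4,x7}} W25={{x2,x3}} W34={{x1,x6},{x6,x7},{x1,x3,x6},{x1,x5,x6},{x1,x6,x7},{x5,x6,x7}} W45={{x1,x2},{x1,x2,x5}}
  W123={{x3,x6},{x1,x3,x6}} W124={{x1,x3},{x3,x4},{x3,x7},{x1,x3,x6},{x3,x4,x7}} W125={{x2,x3}} W134={{x1,x3,x6},{x1,x5,x6},{x5,x6,x7}} W145={{x1,x2,x5}} W234={{x1,x3,x6}}
  W1234={{x1,x3,x6}}
components per intersection:
  W1: {{x3},{x1,x3},{x2,x3},{x3,x4},{x3,x6},{x3,x7},{x1,x3,x6},{x3,x4,x7}} {{x5},{x1,x5},{x2,x5},{x5,x6},{x5,x7},{x1,x2,x5},{x1,x5,x6},{x5,x6,x7}}
  W2: {{x3},{x1,x3},{x2,x3},{x3,x4},{x3,x6},{x3,x7},{x1,x3,x6},{x3,x4,x7}}
  W3: {{x6},{x1,x6},{x3,x6},{x5,x6},{x6,x7},{x1,x3,x6},{x1,x5,x6},{x1,x6,x7},{x5,x6,x7}}
  W4: {{x1},{x4},{x7},{x1,x2},{x1,x3},{x1,x5},{x1,x6},{x1,x7},{x3,x4},{x3,x7},{x4,x7},{x5,x7},{x6,x7},{x1,x2,x5},{x1,x3,x6},{x1,x5,x6},{x1,x6,x7},{x3,x4,x7},{x5,x6,x7}}
  W5: {{x2},{x1,x2},{x2,x3},{x2,x5},{x1,x2,x5}}
  W12: {{x3},{x1,x3},{x2,x3},{x3,x4},{x3,x6},{x3,x7},{x1,x3,x6},{x3,x4,x7}}
  W13: {{x3,x6},{x1,x3,x6}} {{x5,x6},{x1,x5,x6},{x5,x6,x7}}
  W14: {{x1,x3},{x1,x3,x6}} {{x1,x5},{x1,x2,x5},{x1,x5,x6}} {{x3,x4},{x3,x7},{x3,x4,x7}} {{x5,x7},{x5,x6,x7}}
  W15: {{x2,x3}} {{x2,x5},{x1,x2,x5}}
  W23: {{x3,x6},{x1,x3,x6}}
  W24: {{x1,x3},{x1,x3,x6}} {{x3,x4},{x3,x7},{x3,x4,x7}}
  W25: {{x2,x3}}
  W34: {{x1,x6},{x6,x7},{x1,x3,x6},{x1,x5,x6},{x1,x6,x7},{x5,x6,x7}}
  W45: {{x1,x2},{x1,x2,x5}}
  W123: {{x3,x6},{x1,x3,x6}}
  W124: {{x1,x3},{x1,x3,x6}} {{x3,x4},{x3,x7},{x3,x4,x7}}
  W125: {{x2,x3}}
  W134: {{x1,x3,x6}} {{x1,x5,x6}} {{x5,x6,x7}}
  W145: {{x1,x2,x5}}
  W234: {{x1,x3,x6}}
  W1234: {{x1,x3,x6}}
C dims 6,15,9,1; δ0: rk 5, SNF 1^5; δ1: rk 8, SNF 1^8; δ2: rk 1, SNF 1^1
Ȟ^0 = (6 − 5) − 0 = 1, so Ȟ^0 ≅ Z
Ȟ^1 = (15 − 8) − 5 = 2, so Ȟ^1 ≅ Z^2
Ȟ^2 = (9 − 1) − 8 = 0, so Ȟ^2 ≅ 0


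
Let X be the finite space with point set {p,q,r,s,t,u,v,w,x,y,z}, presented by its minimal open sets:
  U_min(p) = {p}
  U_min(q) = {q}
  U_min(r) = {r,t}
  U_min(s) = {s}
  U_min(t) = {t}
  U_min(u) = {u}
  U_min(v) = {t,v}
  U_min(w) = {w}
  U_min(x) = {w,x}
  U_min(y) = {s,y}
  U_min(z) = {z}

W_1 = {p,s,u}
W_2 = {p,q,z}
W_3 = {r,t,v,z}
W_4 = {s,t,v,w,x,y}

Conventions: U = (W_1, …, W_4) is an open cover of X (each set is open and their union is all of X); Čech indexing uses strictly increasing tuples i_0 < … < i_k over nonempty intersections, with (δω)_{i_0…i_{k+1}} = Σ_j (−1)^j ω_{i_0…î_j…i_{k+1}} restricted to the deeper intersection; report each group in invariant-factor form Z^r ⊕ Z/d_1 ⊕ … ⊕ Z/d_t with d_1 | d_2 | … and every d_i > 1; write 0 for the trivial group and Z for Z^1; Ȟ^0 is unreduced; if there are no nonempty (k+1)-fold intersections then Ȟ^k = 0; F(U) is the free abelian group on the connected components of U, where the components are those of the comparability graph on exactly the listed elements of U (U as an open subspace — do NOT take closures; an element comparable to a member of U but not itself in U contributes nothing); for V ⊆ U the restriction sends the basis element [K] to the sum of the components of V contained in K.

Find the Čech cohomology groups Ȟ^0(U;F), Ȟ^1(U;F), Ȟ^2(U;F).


Ȟ^0(U;F) ≅ Z^7; Ȟ^1(U;F) ≅ 0; Ȟ^2(U;F) ≅ 0

nonempty overlaps:
  W12={p} W14={s} W23={z} W34={t,v}
components per intersection:
  W1: {p} {s} {u}
  W2: {p} {q} {z}
  W3: {r,t,v} {z}
  W4: {s,y} {t,v} {w,x}
  W12: {p}
  W14: {s}
  W23: {z}
  W34: {t,v}
C dims 11,4; δ0: rk 4, SNF 1^4
degree 0: 11−4−0 = 7 → Ȟ^0 ≅ Z^7
degree 1: 4−0−4 = 0 → Ȟ^1 ≅ 0
degree 2: 0−0−0 = 0 → Ȟ^2 ≅ 0


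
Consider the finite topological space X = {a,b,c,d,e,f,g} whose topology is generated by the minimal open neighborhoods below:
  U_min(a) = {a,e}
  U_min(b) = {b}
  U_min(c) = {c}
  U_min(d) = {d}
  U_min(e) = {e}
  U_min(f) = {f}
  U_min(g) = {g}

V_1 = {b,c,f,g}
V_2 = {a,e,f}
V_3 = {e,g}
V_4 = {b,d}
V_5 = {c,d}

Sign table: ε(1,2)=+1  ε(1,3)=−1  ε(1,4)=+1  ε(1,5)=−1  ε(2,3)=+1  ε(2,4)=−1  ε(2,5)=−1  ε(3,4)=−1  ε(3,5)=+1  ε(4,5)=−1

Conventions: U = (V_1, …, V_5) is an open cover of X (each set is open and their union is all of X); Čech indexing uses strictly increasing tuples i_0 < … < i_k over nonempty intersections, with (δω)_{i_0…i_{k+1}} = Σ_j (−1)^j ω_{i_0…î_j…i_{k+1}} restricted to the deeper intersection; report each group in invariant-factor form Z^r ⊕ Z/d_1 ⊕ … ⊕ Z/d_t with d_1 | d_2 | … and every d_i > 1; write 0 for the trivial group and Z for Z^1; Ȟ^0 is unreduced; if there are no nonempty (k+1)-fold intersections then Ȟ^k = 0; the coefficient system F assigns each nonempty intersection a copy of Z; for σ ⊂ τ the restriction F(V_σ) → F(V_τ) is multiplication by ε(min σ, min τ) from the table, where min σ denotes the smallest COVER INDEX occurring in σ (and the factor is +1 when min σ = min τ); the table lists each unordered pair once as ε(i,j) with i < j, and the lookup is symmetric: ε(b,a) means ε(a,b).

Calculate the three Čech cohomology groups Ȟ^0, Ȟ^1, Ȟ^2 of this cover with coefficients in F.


nerve of the cover:
  V12={f} V13={g} V14={b} V15={c} V23={e} V45={d}
C dims 5,6; δ0: rk 5, SNF 1^4·2
Ȟ^0 = (5 − 5) − 0 = 0, so Ȟ^0 ≅ 0
Ȟ^1 = (6 − 0) − 5 = 1 plus torsion [2], so Ȟ^1 ≅ Z ⊕ Z/2
Ȟ^2 = (0 − 0) − 0 = 0, so Ȟ^2 ≅ 0

Ȟ^0 ≅ 0; Ȟ^1 ≅ Z ⊕ Z/2; Ȟ^2 ≅ 0


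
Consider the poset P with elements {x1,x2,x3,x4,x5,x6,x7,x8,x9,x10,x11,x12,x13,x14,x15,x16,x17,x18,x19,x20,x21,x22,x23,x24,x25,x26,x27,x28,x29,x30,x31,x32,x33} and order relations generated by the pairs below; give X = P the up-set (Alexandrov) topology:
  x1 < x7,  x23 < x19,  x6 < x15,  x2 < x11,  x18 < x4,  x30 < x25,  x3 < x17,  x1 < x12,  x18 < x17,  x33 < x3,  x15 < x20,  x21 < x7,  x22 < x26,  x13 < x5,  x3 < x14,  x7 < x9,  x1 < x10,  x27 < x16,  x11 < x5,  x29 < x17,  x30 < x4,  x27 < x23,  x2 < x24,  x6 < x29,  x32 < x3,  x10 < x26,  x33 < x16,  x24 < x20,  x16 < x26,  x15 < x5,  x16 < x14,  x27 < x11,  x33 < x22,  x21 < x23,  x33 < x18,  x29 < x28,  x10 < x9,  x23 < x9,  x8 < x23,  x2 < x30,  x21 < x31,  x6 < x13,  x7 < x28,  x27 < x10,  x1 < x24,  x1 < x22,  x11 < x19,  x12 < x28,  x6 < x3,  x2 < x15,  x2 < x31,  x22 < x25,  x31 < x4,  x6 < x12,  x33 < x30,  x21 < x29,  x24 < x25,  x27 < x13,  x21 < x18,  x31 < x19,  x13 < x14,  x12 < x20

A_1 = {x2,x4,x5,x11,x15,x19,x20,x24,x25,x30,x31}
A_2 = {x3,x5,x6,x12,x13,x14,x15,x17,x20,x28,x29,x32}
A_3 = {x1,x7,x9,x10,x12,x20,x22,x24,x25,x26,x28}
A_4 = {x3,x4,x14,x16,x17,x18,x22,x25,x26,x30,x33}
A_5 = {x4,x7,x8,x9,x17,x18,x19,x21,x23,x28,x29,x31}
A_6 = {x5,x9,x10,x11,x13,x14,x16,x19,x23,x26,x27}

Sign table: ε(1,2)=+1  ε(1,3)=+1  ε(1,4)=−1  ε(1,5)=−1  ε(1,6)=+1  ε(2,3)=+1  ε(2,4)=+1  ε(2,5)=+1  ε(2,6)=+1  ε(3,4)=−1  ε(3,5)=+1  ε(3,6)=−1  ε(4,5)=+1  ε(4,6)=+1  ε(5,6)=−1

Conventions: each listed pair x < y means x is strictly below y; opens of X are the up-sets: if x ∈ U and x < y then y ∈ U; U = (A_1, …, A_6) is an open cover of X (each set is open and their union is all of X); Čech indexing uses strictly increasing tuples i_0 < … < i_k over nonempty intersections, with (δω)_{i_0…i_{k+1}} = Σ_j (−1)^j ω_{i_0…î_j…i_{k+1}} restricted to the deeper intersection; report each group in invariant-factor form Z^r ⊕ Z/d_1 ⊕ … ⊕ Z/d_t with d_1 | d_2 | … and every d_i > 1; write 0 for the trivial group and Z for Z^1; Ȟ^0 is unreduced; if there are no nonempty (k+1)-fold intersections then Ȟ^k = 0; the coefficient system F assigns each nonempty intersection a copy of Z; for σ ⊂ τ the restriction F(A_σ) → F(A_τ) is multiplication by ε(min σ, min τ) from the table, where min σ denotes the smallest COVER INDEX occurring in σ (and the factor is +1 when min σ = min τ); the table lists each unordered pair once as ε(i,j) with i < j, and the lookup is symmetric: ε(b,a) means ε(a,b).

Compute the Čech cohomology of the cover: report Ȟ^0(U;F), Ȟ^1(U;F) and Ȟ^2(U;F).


nonempty intersections:
  A12={x5,x15,x20} A13={x20,x24,x25} A14={x4,x25,x30} A15={x4,x19,x31} A16={x5,x11,x19} A23={x12,x20,x28} A24={x3,x14,x17} A25={x17,x28,x29} A26={x5,x13,x14} A34={x22,x25,x26} A35={x7,x9,x28} A36={x9,x10,x26} A45={x4,x17,x18} A46={x14,x16,x26} A56={x9,x19,x23}
  A123={x20} A126={x5} A134={x25} A145={x4} A156={x19} A235={x28} A245={x17} A246={x14} A346={x26} A356={x9}
C dims 6,15,10; δ0: rk 6, SNF 1^5·2; δ1: rk 9, SNF 1^9
Ȟ^0: (6−6)−0=0 ⇒ 0
Ȟ^1: (15−9)−6=0 plus torsion [2] ⇒ Z/2
Ȟ^2: (10−0)−9=1 ⇒ Z

Ȟ^0 = 0, Ȟ^1 = Z/2 and Ȟ^2 = Z


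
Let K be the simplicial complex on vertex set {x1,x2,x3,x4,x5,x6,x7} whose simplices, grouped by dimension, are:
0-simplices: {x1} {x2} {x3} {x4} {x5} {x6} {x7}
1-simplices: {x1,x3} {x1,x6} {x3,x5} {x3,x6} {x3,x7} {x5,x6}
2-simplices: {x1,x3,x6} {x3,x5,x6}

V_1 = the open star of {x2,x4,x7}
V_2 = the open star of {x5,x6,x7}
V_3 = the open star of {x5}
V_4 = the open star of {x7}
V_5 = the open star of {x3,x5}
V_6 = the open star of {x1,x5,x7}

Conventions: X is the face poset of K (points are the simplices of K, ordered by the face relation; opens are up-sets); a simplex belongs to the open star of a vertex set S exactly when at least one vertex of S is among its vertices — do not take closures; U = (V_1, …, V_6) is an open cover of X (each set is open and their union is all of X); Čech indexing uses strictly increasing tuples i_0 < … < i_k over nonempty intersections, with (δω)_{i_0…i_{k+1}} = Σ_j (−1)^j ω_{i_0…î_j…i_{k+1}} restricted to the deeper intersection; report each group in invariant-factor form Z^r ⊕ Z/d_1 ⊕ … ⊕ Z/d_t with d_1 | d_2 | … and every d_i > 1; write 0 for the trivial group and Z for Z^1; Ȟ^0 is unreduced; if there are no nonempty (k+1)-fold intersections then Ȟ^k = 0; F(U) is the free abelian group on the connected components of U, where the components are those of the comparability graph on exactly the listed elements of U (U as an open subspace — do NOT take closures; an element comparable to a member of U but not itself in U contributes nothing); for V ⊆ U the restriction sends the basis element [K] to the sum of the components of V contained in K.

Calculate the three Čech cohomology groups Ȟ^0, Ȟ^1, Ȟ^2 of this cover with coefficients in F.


nerve simplices:
  V1={{x2},{x4},{x7},{x3,x7}} V2={{x5},{x6},{x7},{x1,x6},{x3,x5},{x3,x6},{x3,x7},{x5,x6},{x1,x3,x6},{x3,x5,x6}} V3={{x5},{x3,x5},{x5,x6},{x3,x5,x6}} V4={{x7},{x3,x7}} V5={{x3},{x5},{x1,x3},{x3,x5},{x3,x6},{x3,x7},{x5,x6},{x1,x3,x6},{x3,x5,x6}} V6={{x1},{x5},{x7},{x1,x3},{x1,x6},{x3,x5},{x3,x7},{x5,x6},{x1,x3,x6},{x3,x5,x6}}
  V12={{x7},{x3,x7}} V14={{x7},{x3,x7}} V15={{x3,x7}} V16={{x7},{x3,x7}} V23={{x5},{x3,x5},{x5,x6},{x3,x5,x6}} V24={{x7},{x3,x7}} V25={{x5},{x3,x5},{x3,x6},{x3,x7},{x5,x6},{x1,x3,x6},{x3,x5,x6}} V26={{x5},{x7},{x1,x6},{x3,x5},{x3,x7},{x5,x6},{x1,x3,x6},{x3,x5,x6}} V35={{x5},{x3,x5},{x5,x6},{x3,x5,x6}} V36={{x5},{x3,x5},{x5,x6},{x3,x5,x6}} V45={{x3,x7}} V46={{x7},{x3,x7}} V56={{x5},{x1,x3},{x3,x5},{x3,x7},{x5,x6},{x1,x3,x6},{x3,x5,x6}}
  V124={{x7},{x3,x7}} V125={{x3,x7}} V126={{x7},{x3,x7}} V145={{x3,x7}} V146={{x7},{x3,x7}} V156={{x3,x7}} V235={{x5},{x3,x5},{x5,x6},{x3,x5,x6}} V236={{x5},{x3,x5},{x5,x6},{x3,x5,x6}} V245={{x3,x7}} V246={{x7},{x3,x7}} V256={{x5},{x3,x5},{x3,x7},{x5,x6},{x1,x3,x6},{x3,x5,x6}} V356={{x5},{x3,x5},{x5,x6},{x3,x5,x6}} V456={{x3,x7}}
  V1245={{x3,x7}} V1246={{x7},{x3,x7}} V1256={{x3,x7}} V1456={{x3,x7}} V2356={{x5},{x3,x5},{x5,x6},{x3,x5,x6}} V2456={{x3,x7}}
  V12456={{x3,x7}}
components per intersection:
  V1: {{x2}} {{x4}} {{x7},{x3,x7}}
  V2: {{x5},{x6},{x1,x6},{x3,x5},{x3,x6},{x5,x6},{x1,x3,x6},{x3,x5,x6}} {{x7},{x3,x7}}
  V3: {{x5},{x3,x5},{x5,x6},{x3,x5,x6}}
  V4: {{x7},{x3,x7}}
  V5: {{x3},{x5},{x1,x3},{x3,x5},{x3,x6},{x3,x7},{x5,x6},{x1,x3,x6},{x3,x5,x6}}
  V6: {{x1},{x1,x3},{x1,x6},{x1,x3,x6}} {{x5},{x3,x5},{x5,x6},{x3,x5,x6}} {{x7},{x3,x7}}
  V12: {{x7},{x3,x7}}
  V14: {{x7},{x3,x7}}
  V15: {{x3,x7}}
  V16: {{x7},{x3,x7}}
  V23: {{x5},{x3,x5},{x5,x6},{x3,x5,x6}}
  V24: {{x7},{x3,x7}}
  V25: {{x5},{x3,x5},{x3,x6},{x5,x6},{x1,x3,x6},{x3,x5,x6}} {{x3,x7}}
  V26: {{x5},{x3,x5},{x5,x6},{x3,x5,x6}} {{x7},{x3,x7}} {{x1,x6},{x1,x3,x6}}
  V35: {{x5},{x3,x5},{x5,x6},{x3,x5,x6}}
  V36: {{x5},{x3,x5},{x5,x6},{x3,x5,x6}}
  V45: {{x3,x7}}
  V46: {{x7},{x3,x7}}
  V56: {{x5},{x3,x5},{x5,x6},{x3,x5,x6}} {{x1,x3},{x1,x3,x6}} {{x3,x7}}
  V124: {{x7},{x3,x7}}
  V125: {{x3,x7}}
  V126: {{x7},{x3,x7}}
  V145: {{x3,x7}}
  V146: {{x7},{x3,x7}}
  V156: {{x3,x7}}
  V235: {{x5},{x3,x5},{x5,x6},{x3,x5,x6}}
  V236: {{x5},{x3,x5},{x5,x6},{x3,x5,x6}}
  V245: {{x3,x7}}
  V246: {{x7},{x3,x7}}
  V256: {{x5},{x3,x5},{x5,x6},{x3,x5,x6}} {{x3,x7}} {{x1,x3,x6}}
  V356: {{x5},{x3,x5},{x5,x6},{x3,x5,x6}}
  V456: {{x3,x7}}
  V1245: {{x3,x7}}
  V1246: {{x7},{x3,x7}}
  V1256: {{x3,x7}}
  V1456: {{x3,x7}}
  V2356: {{x5},{x3,x5},{x5,x6},{x3,x5,x6}}
  V2456: {{x3,x7}}
  V12456: {{x3,x7}}
C dims 11,18,15,6; δ0: rk 8, SNF 1^8; δ1: rk 10, SNF 1^10; δ2: rk 5, SNF 1^5
degree 0: 11−8−0 = 3 → Ȟ^0 ≅ Z^3
degree 1: 18−10−8 = 0 → Ȟ^1 ≅ 0
degree 2: 15−5−10 = 0 → Ȟ^2 ≅ 0

Ȟ^0 = Z^3, Ȟ^1 = 0 and Ȟ^2 = 0


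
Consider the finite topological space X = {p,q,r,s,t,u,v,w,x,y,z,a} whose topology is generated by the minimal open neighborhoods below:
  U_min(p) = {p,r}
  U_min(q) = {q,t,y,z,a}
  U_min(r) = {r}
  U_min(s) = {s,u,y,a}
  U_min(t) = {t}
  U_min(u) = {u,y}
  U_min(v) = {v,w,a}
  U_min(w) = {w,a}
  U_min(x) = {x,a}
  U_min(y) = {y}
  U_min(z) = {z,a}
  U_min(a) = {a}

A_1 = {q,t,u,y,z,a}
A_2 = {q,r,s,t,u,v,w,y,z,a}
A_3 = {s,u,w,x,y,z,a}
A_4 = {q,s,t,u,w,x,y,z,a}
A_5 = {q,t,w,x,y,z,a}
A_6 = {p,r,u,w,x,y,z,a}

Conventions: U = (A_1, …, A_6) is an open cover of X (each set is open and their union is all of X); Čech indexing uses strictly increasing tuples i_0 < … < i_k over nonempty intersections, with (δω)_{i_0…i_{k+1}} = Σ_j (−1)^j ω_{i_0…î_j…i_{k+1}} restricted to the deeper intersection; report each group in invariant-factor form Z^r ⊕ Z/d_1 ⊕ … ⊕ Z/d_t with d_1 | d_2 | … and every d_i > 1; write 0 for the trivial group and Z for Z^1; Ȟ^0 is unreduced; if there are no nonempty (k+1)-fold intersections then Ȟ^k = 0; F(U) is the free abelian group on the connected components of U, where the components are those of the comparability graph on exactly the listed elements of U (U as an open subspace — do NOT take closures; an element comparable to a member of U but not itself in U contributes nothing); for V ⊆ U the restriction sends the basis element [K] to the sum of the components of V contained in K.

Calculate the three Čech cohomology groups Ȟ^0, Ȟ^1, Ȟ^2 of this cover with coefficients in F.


Ȟ^0 ≅ Z^2; Ȟ^1 ≅ 0; Ȟ^2 ≅ 0

nonempty overlaps:
  A12={q,t,u,y,z,a} A13={u,y,z,a} A14={q,t,u,y,z,a} A15={q,t,y,z,a} A16={u,y,z,a} A23={s,u,w,y,z,a} A24={q,s,t,u,w,y,z,a} A25={q,t,w,y,z,a} A26={r,u,w,y,z,a} A34={s,u,w,x,y,z,a} A35={w,x,y,z,a} A36={u,w,x,y,z,a} A45={q,t,w,x,y,z,a} A46={u,w,x,y,z,a} A56={w,x,y,z,a}
  A123={u,y,z,a} A124={q,t,u,y,z,a} A125={q,t,y,z,a} A126={u,y,z,a} A134={u,y,z,a} A135={y,z,a} A136={u,y,z,a} A145={q,t,y,z,a} A146={u,y,z,a} A156={y,z,a} A234={s,u,w,y,z,a} A235={w,y,z,a} A236={u,w,y,z,a} A245={q,t,w,y,z,a} A246={u,w,y,z,a} A256={w,y,z,a} A345={w,x,y,z,a} A346={u,w,x,y,z,a} A356={w,x,y,z,a} A456={w,x,y,z,a}
  A1234={u,y,z,a} A1235={y,z,a} A1236={u,y,z,a} A1245={q,t,y,z,a} A1246={u,y,z,a} A1256={y,z,a} A1345={y,z,a} A1346={u,y,z,a} A1356={y,z,a} A1456={y,z,a} A2345={w,y,z,a} A2346={u,w,y,z,a} A2356={w,y,z,a} A2456={w,y,z,a} A3456={w,x,y,z,a}
  A12345={y,z,a} A12346={u,y,z,a} A12356={y,z,a} A12456={y,z,a} A13456={y,z,a} A23456={w,y,z,a}
  A123456={y,z,a}
components per intersection:
  A1: {q,t,u,y,z,a}
  A2: {q,s,t,u,v,w,y,z,a} {r}
  A3: {s,u,w,x,y,z,a}
  A4: {q,s,t,u,w,x,y,z,a}
  A5: {q,t,w,x,y,z,a}
  A6: {p,r} {u,y} {w,x,z,a}
  A12: {q,t,u,y,z,a}
  A13: {u,y} {z,a}
  A14: {q,t,u,y,z,a}
  A15: {q,t,y,z,a}
  A16: {u,y} {z,a}
  A23: {s,u,w,y,z,a}
  A24: {q,s,t,u,w,y,z,a}
  A25: {q,t,w,y,z,a}
  A26: {r} {u,y} {w,z,a}
  A34: {s,u,w,x,y,z,a}
  A35: {w,x,z,a} {y}
  A36: {u,y} {w,x,z,a}
  A45: {q,t,w,x,y,z,a}
  A46: {u,y} {w,x,z,a}
  A56: {w,x,z,a} {y}
  A123: {u,y} {z,a}
  A124: {q,t,u,y,z,a}
  A125: {q,t,y,z,a}
  A126: {u,y} {z,a}
  A134: {u,y} {z,a}
  A135: {y} {z,a}
  A136: {u,y} {z,a}
  A145: {q,t,y,z,a}
  A146: {u,y} {z,a}
  A156: {y} {z,a}
  A234: {s,u,w,y,z,a}
  A235: {w,z,a} {y}
  A236: {u,y} {w,z,a}
  A245: {q,t,w,y,z,a}
  A246: {u,y} {w,z,a}
  A256: {w,z,a} {y}
  A345: {w,x,z,a} {y}
  A346: {u,y} {w,x,z,a}
  A356: {w,x,z,a} {y}
  A456: {w,x,z,a} {y}
  A1234: {u,y} {z,a}
  A1235: {y} {z,a}
  A1236: {u,y} {z,a}
  A1245: {q,t,y,z,a}
  A1246: {u,y} {z,a}
  A1256: {y} {z,a}
  A1345: {y} {z,a}
  A1346: {u,y} {z,a}
  A1356: {y} {z,a}
  A1456: {y} {z,a}
  A2345: {w,z,a} {y}
  A2346: {u,y} {w,z,a}
  A2356: {w,z,a} {y}
  A2456: {w,z,a} {y}
  A3456: {w,x,z,a} {y}
  A12345: {y} {z,a}
  A12346: {u,y} {z,a}
  A12356: {y} {z,a}
  A12456: {y} {z,a}
  A13456: {y} {z,a}
  A23456: {w,z,a} {y}
  A123456: {y} {z,a}
C dims 9,23,35,29; δ0: rk 7, SNF 1^7; δ1: rk 16, SNF 1^16; δ2: rk 19, SNF 1^19
degree 0: 9−7−0 = 2 → Ȟ^0 ≅ Z^2
degree 1: 23−16−7 = 0 → Ȟ^1 ≅ 0
degree 2: 35−19−16 = 0 → Ȟ^2 ≅ 0
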